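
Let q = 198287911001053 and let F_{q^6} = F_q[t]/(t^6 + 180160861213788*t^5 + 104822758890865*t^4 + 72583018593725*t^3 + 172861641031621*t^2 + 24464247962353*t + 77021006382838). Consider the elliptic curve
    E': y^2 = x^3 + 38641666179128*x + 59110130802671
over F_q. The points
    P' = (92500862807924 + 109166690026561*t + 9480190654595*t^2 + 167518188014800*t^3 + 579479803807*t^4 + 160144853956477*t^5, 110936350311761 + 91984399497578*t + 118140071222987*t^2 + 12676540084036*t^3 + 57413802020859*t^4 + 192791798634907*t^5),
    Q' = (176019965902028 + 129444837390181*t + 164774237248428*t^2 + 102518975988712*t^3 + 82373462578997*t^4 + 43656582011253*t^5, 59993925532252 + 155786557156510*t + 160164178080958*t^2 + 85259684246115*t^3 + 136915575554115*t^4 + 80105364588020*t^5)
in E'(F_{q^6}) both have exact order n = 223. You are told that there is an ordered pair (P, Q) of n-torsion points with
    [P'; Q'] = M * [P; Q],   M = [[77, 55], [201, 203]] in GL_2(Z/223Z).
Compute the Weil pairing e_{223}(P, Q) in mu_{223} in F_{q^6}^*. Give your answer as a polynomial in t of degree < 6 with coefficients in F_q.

54537855219238 + 105779362774134*t + 184433150398838*t^2 + 85187251948834*t^3 + 67694387184440*t^4 + 69698217345860*t^5

e_{223}(aP+bQ,cP+dQ) = e_{223}(P,Q)^(ad-bc); with (a,b,c,d)=(77,55,201,203) this gives the det-223 law.
det M = 77*203 - 55*201 = 4576 = 116 (mod 223); 116^{-1} = 25 (mod 223).
n = 223 = (11011111)_2 (8 bits, wt 7); accumulate f_{223,P'}(Q'+S)/f_{223,P'}(S) along the 7-step ladder.
Miller gives e_{223}(P',Q') = 25961602541170 + 87971138752563*t + 177982909671392*t^2 + 192232063762035*t^3 + 58071120712525*t^4 + 189277066944659*t^5 in F_{198287911001053^6}.
e_{223}(P,Q) = (25961602541170 + 87971138752563*t + 177982909671392*t^2 + 192232063762035*t^3 + 58071120712525*t^4 + 189277066944659*t^5)^{25} = 54537855219238 + 105779362774134*t + 184433150398838*t^2 + 85187251948834*t^3 + 67694387184440*t^4 + 69698217345860*t^5.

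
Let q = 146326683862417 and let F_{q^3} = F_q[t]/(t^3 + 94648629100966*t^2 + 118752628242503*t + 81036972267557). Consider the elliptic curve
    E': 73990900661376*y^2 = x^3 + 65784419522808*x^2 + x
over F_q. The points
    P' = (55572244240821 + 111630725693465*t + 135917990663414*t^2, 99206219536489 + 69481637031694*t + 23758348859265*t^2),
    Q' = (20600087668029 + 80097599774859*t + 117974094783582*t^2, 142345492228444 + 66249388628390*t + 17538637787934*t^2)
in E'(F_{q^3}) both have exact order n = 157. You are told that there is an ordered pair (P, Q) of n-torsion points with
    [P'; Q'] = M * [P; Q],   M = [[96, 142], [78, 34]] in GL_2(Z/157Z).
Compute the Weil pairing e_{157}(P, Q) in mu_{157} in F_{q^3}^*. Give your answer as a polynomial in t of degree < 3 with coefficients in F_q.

6975782132352 + 104004882364964*t + 54880254812958*t^2

e_{157}(aP+bQ,cP+dQ) = e_{157}(P,Q)^(ad-bc); with (a,b,c,d)=(96,142,78,34) this gives the det-157 law.
Hence e(P,Q) = e(P',Q')^{62} where 62 = 38^{-1} mod 157.
Set x_W=13162549461946*u+77248560865613, y_W=13162549461946*v; then E': y_W^2=x_W^3+38464490742747*x_W.
Double-and-add over 10011101: 8-1 doublings, 5-1 additions; each step l_{T,T}/v_{2T} or l_{T,P'}/v at Q'+S for random S.
f_P(D_Q)/f_Q(D_P) = 118089491348375 + 46464061026668*t + 121923777455151*t^2.
Hence e(P,Q) = 6975782132352 + 104004882364964*t + 54880254812958*t^2 in F_{146326683862417^3}^*.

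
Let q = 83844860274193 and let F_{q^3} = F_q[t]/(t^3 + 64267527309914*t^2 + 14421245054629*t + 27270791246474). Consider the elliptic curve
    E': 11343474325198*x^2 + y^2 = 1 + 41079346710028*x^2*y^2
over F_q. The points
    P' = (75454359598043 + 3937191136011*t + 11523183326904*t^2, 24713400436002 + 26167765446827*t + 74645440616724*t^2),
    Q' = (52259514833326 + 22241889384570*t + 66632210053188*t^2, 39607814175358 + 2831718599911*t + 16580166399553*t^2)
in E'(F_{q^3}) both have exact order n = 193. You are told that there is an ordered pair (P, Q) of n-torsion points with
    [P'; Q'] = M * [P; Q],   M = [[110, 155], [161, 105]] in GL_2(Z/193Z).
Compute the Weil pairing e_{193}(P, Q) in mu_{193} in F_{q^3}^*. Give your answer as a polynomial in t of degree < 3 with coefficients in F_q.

Alternating bilinearity on E[193] (values in mu_{193} in F_{83844860274193^3}) gives e(P',Q') = e(P,Q)^det(M).
110*105 - 155*161 = -13405; reduced mod 193: det = 105, inverse 125.
Edwards->Montgomery: u=(1+y)/(1-y), v=u/x -> 65585544330926v^2=u^3+53981547199969u^2+u; then x_W=34488462040889u+64633710355333: y^2=x^3+17230440769996*x+15561287855432.
Run Miller on y^2=x^3+17230440769996*x+15561287855432 over F_{83844860274193}: ladder 11000001 (8 bits); e = f_P(D_Q)/f_Q(D_P).
f_P(D_Q)/f_Q(D_P) = 34144152457648 + 71457561953822*t + 3209725206699*t^2.
Raise to 125: e(P,Q) = 83794815195992 + 31390587010781*t + 29426124647692*t^2 in mu_{193}.

83794815195992 + 31390587010781*t + 29426124647692*t^2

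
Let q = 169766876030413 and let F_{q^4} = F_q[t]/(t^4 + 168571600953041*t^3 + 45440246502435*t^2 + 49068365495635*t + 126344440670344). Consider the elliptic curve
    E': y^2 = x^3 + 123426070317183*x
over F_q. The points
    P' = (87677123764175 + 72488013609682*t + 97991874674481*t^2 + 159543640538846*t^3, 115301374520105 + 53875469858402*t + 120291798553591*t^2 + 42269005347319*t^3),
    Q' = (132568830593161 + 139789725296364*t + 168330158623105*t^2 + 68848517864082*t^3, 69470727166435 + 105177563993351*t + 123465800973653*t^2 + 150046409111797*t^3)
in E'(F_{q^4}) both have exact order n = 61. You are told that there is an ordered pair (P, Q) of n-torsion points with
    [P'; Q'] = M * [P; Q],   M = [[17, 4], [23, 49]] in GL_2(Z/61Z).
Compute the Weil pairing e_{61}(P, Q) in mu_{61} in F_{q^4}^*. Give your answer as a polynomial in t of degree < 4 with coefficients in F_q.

1739090242115 + 76007299895700*t + 147571783018920*t^2 + 128564659413911*t^3

Under M = [[17,4],[23,49]] in GL_2(Z/61), e_{61}(P',Q') = e_{61}(P,Q)^(17*49-4*23 mod 61).
Inverting 9 mod 61: 34. Thus e_{61}(P,Q) = e(P',Q')^{34}.
Double-and-add over 111101: 6-1 doublings, 5-1 additions; each step l_{T,T}/v_{2T} or l_{T,P'}/v at Q'+S for random S.
So e_{61}(P',Q') = 110410864055600 + 65107659860984*t + 59929563916733*t^2 + 34703918101598*t^3.
Finally e_{61}(P,Q) = 1739090242115 + 76007299895700*t + 147571783018920*t^2 + 128564659413911*t^3.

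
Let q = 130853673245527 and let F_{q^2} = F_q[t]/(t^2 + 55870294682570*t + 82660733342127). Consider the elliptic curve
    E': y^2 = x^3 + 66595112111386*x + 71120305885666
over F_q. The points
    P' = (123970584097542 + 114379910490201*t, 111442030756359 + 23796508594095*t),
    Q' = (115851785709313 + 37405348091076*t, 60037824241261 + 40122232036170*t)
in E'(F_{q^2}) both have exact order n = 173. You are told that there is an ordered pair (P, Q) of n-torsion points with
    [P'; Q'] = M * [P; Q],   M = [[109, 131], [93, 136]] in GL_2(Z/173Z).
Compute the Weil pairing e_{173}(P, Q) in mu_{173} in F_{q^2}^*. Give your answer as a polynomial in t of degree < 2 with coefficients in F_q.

97216998777991 + 94894807434705*t

Alternating bilinearity on E[173] (values in mu_{173} in F_{130853673245527^2}) gives e(P',Q') = e(P,Q)^det(M).
Inverting 46 mod 173: 79. Thus e_{173}(P,Q) = e(P',Q')^{79}.
8-bit Miller (10101101) on E'/F_{130853673245527} with a'=66595112111386, b'=71120305885666: accumulate tangent/chord ratios at Q'+S and P'+S'.
f_P(D_Q)/f_Q(D_P) = 33763042890608 + 101615217038555*t.
Finally e_{173}(P,Q) = 97216998777991 + 94894807434705*t.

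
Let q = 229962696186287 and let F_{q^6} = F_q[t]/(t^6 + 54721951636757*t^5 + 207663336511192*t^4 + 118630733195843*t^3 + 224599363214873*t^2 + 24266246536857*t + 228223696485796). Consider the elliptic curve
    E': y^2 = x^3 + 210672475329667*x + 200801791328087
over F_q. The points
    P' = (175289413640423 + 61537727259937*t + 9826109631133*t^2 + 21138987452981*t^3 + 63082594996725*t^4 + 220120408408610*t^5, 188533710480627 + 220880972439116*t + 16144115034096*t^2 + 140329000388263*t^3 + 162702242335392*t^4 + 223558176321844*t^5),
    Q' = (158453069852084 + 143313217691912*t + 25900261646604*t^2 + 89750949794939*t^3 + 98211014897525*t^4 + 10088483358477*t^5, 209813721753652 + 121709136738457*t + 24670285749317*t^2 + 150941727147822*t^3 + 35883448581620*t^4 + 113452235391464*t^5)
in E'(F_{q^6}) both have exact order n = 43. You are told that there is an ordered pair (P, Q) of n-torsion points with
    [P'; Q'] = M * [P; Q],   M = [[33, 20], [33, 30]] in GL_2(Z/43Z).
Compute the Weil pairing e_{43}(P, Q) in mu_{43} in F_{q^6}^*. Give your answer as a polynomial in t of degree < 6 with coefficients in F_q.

e_{43}(aP+bQ,cP+dQ) = e_{43}(P,Q)^(ad-bc); with (a,b,c,d)=(33,20,33,30) this gives the det-43 law.
Inverting 29 mod 43: 3. Thus e_{43}(P,Q) = e(P',Q')^{3}.
Double-and-add over 101011: 6-1 doublings, 4-1 additions; each step l_{T,T}/v_{2T} or l_{T,P'}/v at Q'+S for random S.
The quotient is 184428649364786 + 176922636904500*t + 13672890699196*t^2 + 47008292002762*t^3 + 114193442664193*t^4 + 153558791603150*t^5.
e_{43}(P,Q) = (184428649364786 + 176922636904500*t + 13672890699196*t^2 + 47008292002762*t^3 + 114193442664193*t^4 + 153558791603150*t^5)^{3} = 182788058865028 + 89474148953895*t + 38810650335603*t^2 + 156381466118166*t^3 + 63001682789458*t^4 + 125764333301333*t^5.

182788058865028 + 89474148953895*t + 38810650335603*t^2 + 156381466118166*t^3 + 63001682789458*t^4 + 125764333301333*t^5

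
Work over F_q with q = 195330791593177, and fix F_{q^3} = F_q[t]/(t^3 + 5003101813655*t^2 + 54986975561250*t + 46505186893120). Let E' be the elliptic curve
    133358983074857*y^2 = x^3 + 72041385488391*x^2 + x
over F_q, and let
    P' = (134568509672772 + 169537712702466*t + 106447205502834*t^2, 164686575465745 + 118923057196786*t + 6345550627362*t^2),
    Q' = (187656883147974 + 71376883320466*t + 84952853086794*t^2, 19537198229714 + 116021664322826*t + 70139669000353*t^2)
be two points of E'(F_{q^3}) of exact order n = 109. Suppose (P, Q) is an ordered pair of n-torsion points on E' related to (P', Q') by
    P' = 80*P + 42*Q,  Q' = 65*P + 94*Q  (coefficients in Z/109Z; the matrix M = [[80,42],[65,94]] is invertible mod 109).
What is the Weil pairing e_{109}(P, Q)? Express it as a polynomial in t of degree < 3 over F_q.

107378795928971 + 131694830921381*t + 47246924072346*t^2

e_{109}(aP+bQ,cP+dQ) = e_{109}(P,Q)^(ad-bc); with (a,b,c,d)=(80,42,65,94) this gives the det-109 law.
Inverting 103 mod 109: 18. Thus e_{109}(P,Q) = e(P',Q')^{18}.
Undo Montgomery via alpha=107281880840022, beta=72123229746205: (a',b')=(122781318100968,0) over F_{195330791593177}.
Run Miller on y^2=x^3+122781318100968*x over F_{195330791593177}: ladder 1101101 (7 bits); e = f_P(D_Q)/f_Q(D_P).
Miller gives e_{109}(P',Q') = 36526080399742 + 11285472457655*t + 195239514989316*t^2 in F_{195330791593177^3}.
Finally e_{109}(P,Q) = 107378795928971 + 131694830921381*t + 47246924072346*t^2.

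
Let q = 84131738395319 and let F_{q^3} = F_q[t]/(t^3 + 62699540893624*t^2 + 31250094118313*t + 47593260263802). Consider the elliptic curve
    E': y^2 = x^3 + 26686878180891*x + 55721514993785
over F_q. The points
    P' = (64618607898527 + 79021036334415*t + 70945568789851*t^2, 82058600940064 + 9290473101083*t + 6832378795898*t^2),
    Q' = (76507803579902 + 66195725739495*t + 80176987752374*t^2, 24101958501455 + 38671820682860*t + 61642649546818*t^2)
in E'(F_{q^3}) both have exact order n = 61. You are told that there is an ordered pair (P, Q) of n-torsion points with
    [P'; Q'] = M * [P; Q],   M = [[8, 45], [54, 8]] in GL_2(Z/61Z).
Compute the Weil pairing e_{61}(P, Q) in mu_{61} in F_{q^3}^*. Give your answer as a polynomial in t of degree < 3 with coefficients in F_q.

e_{61} is bilinear + alternating on E[61], so e_{61}(8*P + 45*Q, 54*P + 8*Q) = e_{61}(P,Q)^(8*8-45*54).
Inverting 13 mod 61: 47. Thus e_{61}(P,Q) = e(P',Q')^{47}.
Miller loop for e_{61} over F_{84131738395319^3}: bits of 61 = 111101; 5 double steps + 4 add steps, l/v at each.
f_P(D_Q)/f_Q(D_P) = 72967374586394 + 14345213031222*t + 50567941812902*t^2.
Finally e_{61}(P,Q) = 31932837640432 + 42463772327296*t + 71341964871367*t^2.

31932837640432 + 42463772327296*t + 71341964871367*t^2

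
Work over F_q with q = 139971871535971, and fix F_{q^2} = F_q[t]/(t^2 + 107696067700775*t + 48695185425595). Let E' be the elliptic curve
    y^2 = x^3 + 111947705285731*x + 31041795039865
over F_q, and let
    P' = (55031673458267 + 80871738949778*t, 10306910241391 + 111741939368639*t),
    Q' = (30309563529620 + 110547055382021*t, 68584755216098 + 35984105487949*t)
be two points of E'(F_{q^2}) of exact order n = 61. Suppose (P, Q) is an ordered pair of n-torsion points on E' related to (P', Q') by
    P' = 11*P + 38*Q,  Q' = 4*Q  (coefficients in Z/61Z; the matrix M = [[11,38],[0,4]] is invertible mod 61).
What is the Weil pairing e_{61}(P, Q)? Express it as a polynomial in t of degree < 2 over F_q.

38819382266050 + 53142762805029*t

e_{61} is bilinear + alternating on E[61], so e_{61}(11*P + 38*Q, 4*Q) = e_{61}(P,Q)^(11*4-38*0).
Hence e(P,Q) = e(P',Q')^{43} where 43 = 44^{-1} mod 61.
n = 61 = (111101)_2 (6 bits, wt 5); accumulate f_{61,P'}(Q'+S)/f_{61,P'}(S) along the 5-step ladder.
f_P(D_Q)/f_Q(D_P) = 58832758834488 + 48288577369690*t.
Raise to 43: e(P,Q) = 38819382266050 + 53142762805029*t in mu_{61}.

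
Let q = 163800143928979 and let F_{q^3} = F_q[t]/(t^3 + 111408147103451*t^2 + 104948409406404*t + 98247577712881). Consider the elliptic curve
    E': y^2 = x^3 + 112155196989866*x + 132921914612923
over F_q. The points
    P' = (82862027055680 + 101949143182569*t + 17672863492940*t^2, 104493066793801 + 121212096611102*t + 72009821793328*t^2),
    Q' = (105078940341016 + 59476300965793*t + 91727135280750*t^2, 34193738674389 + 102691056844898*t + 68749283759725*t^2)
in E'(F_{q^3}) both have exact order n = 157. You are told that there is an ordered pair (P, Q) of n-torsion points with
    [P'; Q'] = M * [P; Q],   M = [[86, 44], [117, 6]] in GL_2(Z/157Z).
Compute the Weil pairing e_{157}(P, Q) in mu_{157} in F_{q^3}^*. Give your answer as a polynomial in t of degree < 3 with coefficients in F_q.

The 157-Weil pairing on E[157] over F_{163800143928979} is alternating-bilinear: e_{157}(P',Q') = e_{157}(P,Q)^det(M).
det(M) mod 157 = 78; its inverse in (Z/157)^* is 155 (check: 78*155 mod 157 = 1).
Miller loop for e_{157} over F_{163800143928979^3}: bits of 157 = 10011101; 7 double steps + 4 add steps, l/v at each.
Miller gives e_{157}(P',Q') = 148451479118254 + 125814709301877*t + 74949887491310*t^2 in F_{163800143928979^3}.
(148451479118254 + 125814709301877*t + 74949887491310*t^2)^{155} mod (163800143928979,f) = 136352222168353 + 149486088009559*t + 116596669914492*t^2.

136352222168353 + 149486088009559*t + 116596669914492*t^2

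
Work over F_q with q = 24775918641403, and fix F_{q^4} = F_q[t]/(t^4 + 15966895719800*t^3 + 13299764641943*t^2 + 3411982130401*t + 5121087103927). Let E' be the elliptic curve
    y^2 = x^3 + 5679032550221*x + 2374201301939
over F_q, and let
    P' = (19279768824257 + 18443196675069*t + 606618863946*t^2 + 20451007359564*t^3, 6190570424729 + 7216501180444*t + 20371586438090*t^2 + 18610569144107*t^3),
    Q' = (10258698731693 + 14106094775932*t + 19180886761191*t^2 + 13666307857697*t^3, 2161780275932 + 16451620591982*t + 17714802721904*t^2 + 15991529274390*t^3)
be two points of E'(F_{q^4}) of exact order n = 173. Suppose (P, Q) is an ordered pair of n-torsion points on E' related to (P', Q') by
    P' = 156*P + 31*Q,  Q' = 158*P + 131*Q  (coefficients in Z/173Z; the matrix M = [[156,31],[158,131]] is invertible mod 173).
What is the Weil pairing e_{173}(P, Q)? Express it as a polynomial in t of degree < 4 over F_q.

7133123324556 + 15385069484782*t + 450458164800*t^2 + 4943335648992*t^3

The 173-Weil pairing on E[173] over F_{24775918641403} is alternating-bilinear: e_{173}(P',Q') = e_{173}(P,Q)^det(M).
Inverting 141 mod 173: 27. Thus e_{173}(P,Q) = e(P',Q')^{27}.
n = 173 = (10101101)_2 (8 bits, wt 5); accumulate f_{173,P'}(Q'+S)/f_{173,P'}(S) along the 7-step ladder.
So e_{173}(P',Q') = 3079041771151 + 4875372270607*t + 676400157781*t^2 + 4327671440050*t^3.
e_{173}(P,Q) = (3079041771151 + 4875372270607*t + 676400157781*t^2 + 4327671440050*t^3)^{27} = 7133123324556 + 15385069484782*t + 450458164800*t^2 + 4943335648992*t^3.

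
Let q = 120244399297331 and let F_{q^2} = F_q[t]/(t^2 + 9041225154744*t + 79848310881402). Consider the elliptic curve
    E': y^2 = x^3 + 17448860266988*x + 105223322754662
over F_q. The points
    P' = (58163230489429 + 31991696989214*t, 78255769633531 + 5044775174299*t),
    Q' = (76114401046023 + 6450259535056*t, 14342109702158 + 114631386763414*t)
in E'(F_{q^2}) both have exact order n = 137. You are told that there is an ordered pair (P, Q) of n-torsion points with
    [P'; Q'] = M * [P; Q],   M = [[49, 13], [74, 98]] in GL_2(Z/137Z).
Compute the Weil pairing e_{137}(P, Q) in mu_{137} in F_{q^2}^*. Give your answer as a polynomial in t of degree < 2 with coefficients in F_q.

120180426807549 + 56531841441278*t

e_{137} is bilinear + alternating on E[137], so e_{137}(49*P + 13*Q, 74*P + 98*Q) = e_{137}(P,Q)^(49*98-13*74).
Inverting 4 mod 137: 103. Thus e_{137}(P,Q) = e(P',Q')^{103}.
Miller loop for e_{137} over F_{120244399297331^2}: bits of 137 = 10001001; 7 double steps + 2 add steps, l/v at each.
e_{137}(P',Q') = 97251442110351 + 31526006502014*t.
(97251442110351 + 31526006502014*t)^{103} mod (120244399297331,f) = 120180426807549 + 56531841441278*t.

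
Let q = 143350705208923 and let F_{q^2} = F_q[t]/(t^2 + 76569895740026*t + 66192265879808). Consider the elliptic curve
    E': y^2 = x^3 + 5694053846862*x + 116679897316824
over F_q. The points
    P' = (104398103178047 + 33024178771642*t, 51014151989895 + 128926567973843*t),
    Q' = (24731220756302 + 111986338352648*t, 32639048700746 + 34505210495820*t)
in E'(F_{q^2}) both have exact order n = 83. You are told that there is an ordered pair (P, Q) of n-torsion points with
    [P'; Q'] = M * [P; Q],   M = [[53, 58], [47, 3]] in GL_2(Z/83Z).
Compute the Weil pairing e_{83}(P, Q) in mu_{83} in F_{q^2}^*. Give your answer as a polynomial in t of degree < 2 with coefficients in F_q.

Under M = [[53,58],[47,3]] in GL_2(Z/83), e_{83}(P',Q') = e_{83}(P,Q)^(53*3-58*47 mod 83).
Inverting 6 mod 83: 14. Thus e_{83}(P,Q) = e(P',Q')^{14}.
Double-and-add over 1010011: 7-1 doublings, 4-1 additions; each step l_{T,T}/v_{2T} or l_{T,P'}/v at Q'+S for random S.
f_P(D_Q)/f_Q(D_P) = 93035154271849 + 127470850058250*t.
(93035154271849 + 127470850058250*t)^{14} mod (143350705208923,f) = 122955563443782 + 87994284981326*t.

122955563443782 + 87994284981326*t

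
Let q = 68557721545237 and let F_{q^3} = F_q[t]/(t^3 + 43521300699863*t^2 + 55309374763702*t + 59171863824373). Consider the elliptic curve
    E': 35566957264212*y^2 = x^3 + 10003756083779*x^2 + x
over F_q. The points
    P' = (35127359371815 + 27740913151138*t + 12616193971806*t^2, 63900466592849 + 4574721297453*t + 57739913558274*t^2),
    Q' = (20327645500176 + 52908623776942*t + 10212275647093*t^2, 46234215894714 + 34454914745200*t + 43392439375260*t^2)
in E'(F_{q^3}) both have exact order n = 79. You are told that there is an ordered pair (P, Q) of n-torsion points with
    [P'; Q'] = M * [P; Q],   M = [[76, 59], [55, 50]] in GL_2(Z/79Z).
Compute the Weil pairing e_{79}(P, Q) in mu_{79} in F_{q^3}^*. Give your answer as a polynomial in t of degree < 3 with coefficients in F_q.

11045593937262 + 21171820595206*t + 21426204192302*t^2

e_{79}(aP+bQ,cP+dQ) = e_{79}(P,Q)^(ad-bc); with (a,b,c,d)=(76,59,55,50) this gives the det-79 law.
So e_{79}(P,Q) = e_{79}(P',Q')^{40}, since 2*40 = 1 mod 79.
(x,y)|->(4217826574278x+23555264838883,4217826574278y) sends E' to y^2=x^3+43181296632183*x+61291723586732.
Run Miller on y^2=x^3+43181296632183*x+61291723586732 over F_{68557721545237}: ladder 1001111 (7 bits); e = f_P(D_Q)/f_Q(D_P).
Result: e(P',Q') = 5162003081609 + 3224952050081*t + 3688957831138*t^2.
Raise to 40: e(P,Q) = 11045593937262 + 21171820595206*t + 21426204192302*t^2 in mu_{79}.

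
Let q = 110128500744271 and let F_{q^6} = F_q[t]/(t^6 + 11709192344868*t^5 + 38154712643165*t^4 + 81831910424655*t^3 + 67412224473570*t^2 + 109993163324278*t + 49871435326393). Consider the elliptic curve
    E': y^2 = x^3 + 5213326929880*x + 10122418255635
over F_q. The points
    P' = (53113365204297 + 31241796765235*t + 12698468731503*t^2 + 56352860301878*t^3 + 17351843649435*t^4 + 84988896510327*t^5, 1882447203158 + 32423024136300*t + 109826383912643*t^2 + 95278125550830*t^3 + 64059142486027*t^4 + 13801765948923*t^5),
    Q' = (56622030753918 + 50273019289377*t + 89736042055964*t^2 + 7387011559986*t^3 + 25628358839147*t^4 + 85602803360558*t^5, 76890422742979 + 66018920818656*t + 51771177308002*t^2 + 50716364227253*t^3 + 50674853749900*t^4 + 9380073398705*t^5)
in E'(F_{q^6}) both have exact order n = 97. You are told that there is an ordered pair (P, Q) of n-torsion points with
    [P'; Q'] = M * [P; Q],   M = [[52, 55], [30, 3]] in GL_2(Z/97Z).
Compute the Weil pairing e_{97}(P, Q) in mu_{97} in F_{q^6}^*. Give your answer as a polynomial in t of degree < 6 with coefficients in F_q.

29225703137954 + 17375901991643*t + 20712954559175*t^2 + 85561646573250*t^3 + 15574098493973*t^4 + 33850694655638*t^5

The 97-Weil pairing on E[97] over F_{110128500744271} is alternating-bilinear: e_{97}(P',Q') = e_{97}(P,Q)^det(M).
Inverting 58 mod 97: 92. Thus e_{97}(P,Q) = e(P',Q')^{92}.
Double-and-add over 1100001: 7-1 doublings, 3-1 additions; each step l_{T,T}/v_{2T} or l_{T,P'}/v at Q'+S for random S.
f_P(D_Q)/f_Q(D_P) = 18849961193253 + 105787506359718*t + 75474526474075*t^2 + 53466683911987*t^3 + 98879803205143*t^4 + 29385342895749*t^5.
Finally e_{97}(P,Q) = 29225703137954 + 17375901991643*t + 20712954559175*t^2 + 85561646573250*t^3 + 15574098493973*t^4 + 33850694655638*t^5.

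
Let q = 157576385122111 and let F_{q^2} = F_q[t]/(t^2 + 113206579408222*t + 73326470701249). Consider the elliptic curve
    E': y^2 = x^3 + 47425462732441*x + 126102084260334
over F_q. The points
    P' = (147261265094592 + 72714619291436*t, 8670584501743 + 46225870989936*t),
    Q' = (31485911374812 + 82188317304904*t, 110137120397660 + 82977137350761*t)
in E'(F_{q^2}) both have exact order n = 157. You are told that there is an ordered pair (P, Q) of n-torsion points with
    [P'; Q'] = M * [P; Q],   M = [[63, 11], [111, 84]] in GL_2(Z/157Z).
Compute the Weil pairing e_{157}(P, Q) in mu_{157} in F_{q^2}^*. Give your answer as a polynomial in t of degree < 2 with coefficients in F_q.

Since e_{157}(P,P)=e_{157}(Q,Q)=1 and e_{157}(Q,P)=e_{157}(P,Q)^{-1}, expanding e_{157}(63*P + 11*Q,111*P + 84*Q) leaves e(P,Q)^det(M).
det(M) mod 157 = 146; its inverse in (Z/157)^* is 57 (check: 146*57 mod 157 = 1).
Double-and-add over 10011101: 8-1 doublings, 5-1 additions; each step l_{T,T}/v_{2T} or l_{T,P'}/v at Q'+S for random S.
The quotient is 34964977186073 + 116335317589976*t.
Hence e(P,Q) = 4457366008097 + 137497291195124*t in F_{157576385122111^2}^*.

4457366008097 + 137497291195124*t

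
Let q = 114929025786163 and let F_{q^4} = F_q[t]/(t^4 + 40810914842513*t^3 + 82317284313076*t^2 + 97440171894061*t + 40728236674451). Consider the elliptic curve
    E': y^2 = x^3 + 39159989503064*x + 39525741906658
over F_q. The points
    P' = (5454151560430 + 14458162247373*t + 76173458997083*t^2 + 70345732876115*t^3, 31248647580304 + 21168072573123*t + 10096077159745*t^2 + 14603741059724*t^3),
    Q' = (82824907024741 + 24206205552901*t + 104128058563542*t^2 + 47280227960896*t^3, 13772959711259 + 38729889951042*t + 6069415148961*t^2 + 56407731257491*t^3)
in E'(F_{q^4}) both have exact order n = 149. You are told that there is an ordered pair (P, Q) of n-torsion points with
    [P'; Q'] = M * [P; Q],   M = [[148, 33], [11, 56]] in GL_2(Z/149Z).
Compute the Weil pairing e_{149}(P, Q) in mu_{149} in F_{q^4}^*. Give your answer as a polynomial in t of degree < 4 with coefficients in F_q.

42366659382317 + 95810585031441*t + 18755715920171*t^2 + 65850615027470*t^3

Alternating bilinearity on E[149] (values in mu_{149} in F_{114929025786163^4}) gives e(P',Q') = e(P,Q)^det(M).
det(M) mod 149 = 28; its inverse in (Z/149)^* is 16 (check: 28*16 mod 149 = 1).
Double-and-add over 10010101: 8-1 doublings, 4-1 additions; each step l_{T,T}/v_{2T} or l_{T,P'}/v at Q'+S for random S.
Miller gives e_{149}(P',Q') = 29113630062381 + 103205290199295*t + 28811148792151*t^2 + 7047433282022*t^3 in F_{114929025786163^4}.
(29113630062381 + 103205290199295*t + 28811148792151*t^2 + 7047433282022*t^3)^{16} mod (114929025786163,f) = 42366659382317 + 95810585031441*t + 18755715920171*t^2 + 65850615027470*t^3.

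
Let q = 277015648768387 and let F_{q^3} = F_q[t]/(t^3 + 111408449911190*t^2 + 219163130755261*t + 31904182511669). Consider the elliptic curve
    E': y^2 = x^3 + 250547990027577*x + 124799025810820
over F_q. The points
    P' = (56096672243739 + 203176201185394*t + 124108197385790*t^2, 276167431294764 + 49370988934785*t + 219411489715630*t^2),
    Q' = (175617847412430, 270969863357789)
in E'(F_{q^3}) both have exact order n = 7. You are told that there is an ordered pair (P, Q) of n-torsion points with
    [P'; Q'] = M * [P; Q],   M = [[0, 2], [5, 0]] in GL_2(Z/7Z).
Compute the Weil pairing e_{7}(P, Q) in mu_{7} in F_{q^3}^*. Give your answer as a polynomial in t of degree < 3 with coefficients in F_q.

e_{7}(aP+bQ,cP+dQ) = e_{7}(P,Q)^(ad-bc); with (a,b,c,d)=(0,2,5,0) this gives the det-7 law.
det M = 0*0 - 2*5 = -10 = 4 (mod 7); 4^{-1} = 2 (mod 7).
3-bit Miller (111) on E'/F_{277015648768387} with a'=250547990027577, b'=124799025810820: accumulate tangent/chord ratios at Q'+S and P'+S'.
Miller gives e_{7}(P',Q') = 218916821216774 + 84363257197338*t + 138647857028902*t^2 in F_{277015648768387^3}.
e_{7}(P,Q) = (218916821216774 + 84363257197338*t + 138647857028902*t^2)^{2} = 266613781948432 + 151525274113744*t + 206290726267726*t^2.

266613781948432 + 151525274113744*t + 206290726267726*t^2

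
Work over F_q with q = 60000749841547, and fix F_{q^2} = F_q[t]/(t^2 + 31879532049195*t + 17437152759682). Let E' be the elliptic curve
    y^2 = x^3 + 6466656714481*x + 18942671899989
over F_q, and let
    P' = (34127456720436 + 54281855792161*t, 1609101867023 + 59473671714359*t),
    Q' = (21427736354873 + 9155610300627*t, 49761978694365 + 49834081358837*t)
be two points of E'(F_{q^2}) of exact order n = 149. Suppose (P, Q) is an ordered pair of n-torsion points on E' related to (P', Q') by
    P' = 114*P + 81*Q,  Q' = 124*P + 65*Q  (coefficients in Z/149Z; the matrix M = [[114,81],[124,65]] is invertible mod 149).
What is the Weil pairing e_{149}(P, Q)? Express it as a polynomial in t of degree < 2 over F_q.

1707224723609 + 53841081971255*t

e_{149}(aP+bQ,cP+dQ) = e_{149}(P,Q)^(ad-bc); with (a,b,c,d)=(114,81,124,65) this gives the det-149 law.
So e_{149}(P,Q) = e_{149}(P',Q')^{59}, since 48*59 = 1 mod 149.
n = 149 = (10010101)_2 (8 bits, wt 4); accumulate f_{149,P'}(Q'+S)/f_{149,P'}(S) along the 7-step ladder.
The quotient is 10339199182786 + 26717074486633*t.
Raise to 59: e(P,Q) = 1707224723609 + 53841081971255*t in mu_{149}.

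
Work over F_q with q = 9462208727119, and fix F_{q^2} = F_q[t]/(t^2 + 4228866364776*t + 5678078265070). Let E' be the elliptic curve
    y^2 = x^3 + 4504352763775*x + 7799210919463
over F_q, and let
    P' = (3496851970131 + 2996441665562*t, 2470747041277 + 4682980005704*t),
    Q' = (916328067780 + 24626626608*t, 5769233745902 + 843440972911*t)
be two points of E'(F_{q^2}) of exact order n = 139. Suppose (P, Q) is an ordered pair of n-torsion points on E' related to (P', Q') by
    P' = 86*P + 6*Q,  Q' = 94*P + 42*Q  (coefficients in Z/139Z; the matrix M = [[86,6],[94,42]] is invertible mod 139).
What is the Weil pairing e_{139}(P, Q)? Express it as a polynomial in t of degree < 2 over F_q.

6591134617761 + 4636896370774*t

Alternating bilinearity on E[139] (values in mu_{139} in F_{9462208727119^2}) gives e(P',Q') = e(P,Q)^det(M).
det M = 86*42 - 6*94 = 3048 = 129 (mod 139); 129^{-1} = 125 (mod 139).
Run Miller on y^2=x^3+4504352763775*x+7799210919463 over F_{9462208727119}: ladder 10001011 (8 bits); e = f_P(D_Q)/f_Q(D_P).
So e_{139}(P',Q') = 303683779197 + 3442425252226*t.
Raise to 125: e(P,Q) = 6591134617761 + 4636896370774*t in mu_{139}.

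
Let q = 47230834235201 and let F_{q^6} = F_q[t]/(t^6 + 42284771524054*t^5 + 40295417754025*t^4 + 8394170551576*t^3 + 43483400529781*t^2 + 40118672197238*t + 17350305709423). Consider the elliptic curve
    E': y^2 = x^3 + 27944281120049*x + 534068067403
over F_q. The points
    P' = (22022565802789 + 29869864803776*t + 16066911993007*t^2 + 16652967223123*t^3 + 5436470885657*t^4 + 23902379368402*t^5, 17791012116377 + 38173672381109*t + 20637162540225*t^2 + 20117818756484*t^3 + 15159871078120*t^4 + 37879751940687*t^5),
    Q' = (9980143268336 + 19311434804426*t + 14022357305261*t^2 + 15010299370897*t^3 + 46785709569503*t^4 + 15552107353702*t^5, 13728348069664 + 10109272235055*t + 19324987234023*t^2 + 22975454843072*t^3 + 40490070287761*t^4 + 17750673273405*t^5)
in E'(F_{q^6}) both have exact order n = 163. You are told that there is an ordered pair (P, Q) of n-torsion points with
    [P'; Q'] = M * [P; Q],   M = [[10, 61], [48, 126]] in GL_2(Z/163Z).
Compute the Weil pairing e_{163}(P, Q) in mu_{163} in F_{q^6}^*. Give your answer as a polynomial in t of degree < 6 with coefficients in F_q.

e_{163}(aP+bQ,cP+dQ) = e_{163}(P,Q)^(ad-bc); with (a,b,c,d)=(10,61,48,126) this gives the det-163 law.
det M = 10*126 - 61*48 = -1668 = 125 (mod 163); 125^{-1} = 30 (mod 163).
Run Miller on y^2=x^3+27944281120049*x+534068067403 over F_{47230834235201}: ladder 10100011 (8 bits); e = f_P(D_Q)/f_Q(D_P).
Result: e(P',Q') = 21384406304343 + 25103449249187*t + 42669604303538*t^2 + 41264815175779*t^3 + 3125636690456*t^4 + 6045438869774*t^5.
Finally e_{163}(P,Q) = 45900395617958 + 2140159347550*t + 2319252549622*t^2 + 21510266509297*t^3 + 15640670077974*t^4 + 3382303212094*t^5.

45900395617958 + 2140159347550*t + 2319252549622*t^2 + 21510266509297*t^3 + 15640670077974*t^4 + 3382303212094*t^5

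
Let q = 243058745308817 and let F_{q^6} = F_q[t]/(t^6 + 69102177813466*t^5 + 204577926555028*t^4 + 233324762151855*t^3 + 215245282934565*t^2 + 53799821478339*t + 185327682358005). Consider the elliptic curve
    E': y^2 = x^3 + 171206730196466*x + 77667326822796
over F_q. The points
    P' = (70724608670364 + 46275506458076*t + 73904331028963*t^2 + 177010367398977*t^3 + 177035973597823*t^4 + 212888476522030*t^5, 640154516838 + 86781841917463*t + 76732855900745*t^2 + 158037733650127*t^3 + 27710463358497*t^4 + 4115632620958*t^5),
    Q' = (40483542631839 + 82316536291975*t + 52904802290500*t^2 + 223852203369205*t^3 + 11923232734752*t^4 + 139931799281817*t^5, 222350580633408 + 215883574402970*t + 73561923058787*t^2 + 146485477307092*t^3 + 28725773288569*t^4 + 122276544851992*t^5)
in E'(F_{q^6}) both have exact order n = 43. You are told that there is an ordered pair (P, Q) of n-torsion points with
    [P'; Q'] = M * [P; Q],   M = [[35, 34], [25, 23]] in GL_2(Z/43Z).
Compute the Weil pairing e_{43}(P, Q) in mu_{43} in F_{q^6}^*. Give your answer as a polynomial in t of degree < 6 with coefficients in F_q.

e_{43}(aP+bQ,cP+dQ) = e_{43}(P,Q)^(ad-bc); with (a,b,c,d)=(35,34,25,23) this gives the det-43 law.
Hence e(P,Q) = e(P',Q')^{21} where 21 = 41^{-1} mod 43.
Miller loop for e_{43} over F_{243058745308817^6}: bits of 43 = 101011; 5 double steps + 3 add steps, l/v at each.
Miller gives e_{43}(P',Q') = 10495395638935 + 5335175570645*t + 136568996315334*t^2 + 163435095066271*t^3 + 199856682444020*t^4 + 209258732391133*t^5 in F_{243058745308817^6}.
Finally e_{43}(P,Q) = 125930340137450 + 37787576731795*t + 227424202852992*t^2 + 39692818964726*t^3 + 157074319688765*t^4 + 128891296612164*t^5.

125930340137450 + 37787576731795*t + 227424202852992*t^2 + 39692818964726*t^3 + 157074319688765*t^4 + 128891296612164*t^5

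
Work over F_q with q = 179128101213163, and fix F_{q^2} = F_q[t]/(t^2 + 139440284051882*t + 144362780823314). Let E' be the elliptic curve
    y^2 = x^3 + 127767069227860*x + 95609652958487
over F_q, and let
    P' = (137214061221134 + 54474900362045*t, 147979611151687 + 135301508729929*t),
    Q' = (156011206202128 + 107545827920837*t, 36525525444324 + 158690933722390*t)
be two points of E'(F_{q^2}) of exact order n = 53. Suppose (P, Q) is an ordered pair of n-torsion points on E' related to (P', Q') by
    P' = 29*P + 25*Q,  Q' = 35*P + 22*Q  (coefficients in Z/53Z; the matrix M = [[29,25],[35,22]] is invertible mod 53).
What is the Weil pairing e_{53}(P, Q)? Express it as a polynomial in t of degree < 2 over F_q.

Under M = [[29,25],[35,22]] in GL_2(Z/53), e_{53}(P',Q') = e_{53}(P,Q)^(29*22-25*35 mod 53).
Inverting 28 mod 53: 36. Thus e_{53}(P,Q) = e(P',Q')^{36}.
Double-and-add over 110101: 6-1 doublings, 4-1 additions; each step l_{T,T}/v_{2T} or l_{T,P'}/v at Q'+S for random S.
f_P(D_Q)/f_Q(D_P) = 156817737347007 + 105933856116469*t.
e_{53}(P,Q) = (156817737347007 + 105933856116469*t)^{36} = 112703811990605 + 96051062924725*t.

112703811990605 + 96051062924725*t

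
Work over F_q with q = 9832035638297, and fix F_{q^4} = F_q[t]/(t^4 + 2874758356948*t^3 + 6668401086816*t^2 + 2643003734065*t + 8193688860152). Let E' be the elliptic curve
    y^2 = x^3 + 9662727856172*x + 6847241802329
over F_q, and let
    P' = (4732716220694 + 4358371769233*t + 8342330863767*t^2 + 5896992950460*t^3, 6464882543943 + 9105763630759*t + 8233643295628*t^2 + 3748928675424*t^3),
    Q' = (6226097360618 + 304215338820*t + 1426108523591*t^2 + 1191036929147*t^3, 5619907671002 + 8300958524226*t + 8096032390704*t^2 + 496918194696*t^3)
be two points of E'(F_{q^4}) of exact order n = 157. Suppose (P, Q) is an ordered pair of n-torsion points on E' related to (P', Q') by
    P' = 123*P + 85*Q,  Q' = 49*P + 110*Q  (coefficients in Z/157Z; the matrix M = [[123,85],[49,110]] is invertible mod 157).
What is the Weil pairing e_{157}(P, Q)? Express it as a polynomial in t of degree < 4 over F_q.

2017098125681 + 9007898484274*t + 2669947022619*t^2 + 4123958786921*t^3

Alternating bilinearity on E[157] (values in mu_{157} in F_{9832035638297^4}) gives e(P',Q') = e(P,Q)^det(M).
So e_{157}(P,Q) = e_{157}(P',Q')^{137}, since 102*137 = 1 mod 157.
8-bit Miller (10011101) on E'/F_{9832035638297} with a'=9662727856172, b'=6847241802329: accumulate tangent/chord ratios at Q'+S and P'+S'.
Miller gives e_{157}(P',Q') = 7586789944156 + 9723537943311*t + 343976160748*t^2 + 6316628968887*t^3 in F_{9832035638297^4}.
Finally e_{157}(P,Q) = 2017098125681 + 9007898484274*t + 2669947022619*t^2 + 4123958786921*t^3.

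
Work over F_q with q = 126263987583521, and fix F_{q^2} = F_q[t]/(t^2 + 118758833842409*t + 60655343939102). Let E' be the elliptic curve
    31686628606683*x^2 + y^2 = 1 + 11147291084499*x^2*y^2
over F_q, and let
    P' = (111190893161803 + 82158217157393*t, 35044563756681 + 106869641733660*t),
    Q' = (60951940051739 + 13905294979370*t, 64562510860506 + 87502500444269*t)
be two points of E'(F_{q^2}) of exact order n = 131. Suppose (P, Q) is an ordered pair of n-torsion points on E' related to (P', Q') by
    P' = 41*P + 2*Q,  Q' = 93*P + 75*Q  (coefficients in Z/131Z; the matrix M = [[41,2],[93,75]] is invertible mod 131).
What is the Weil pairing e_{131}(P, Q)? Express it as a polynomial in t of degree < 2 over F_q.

125878721271174 + 15950515330026*t

Alternating bilinearity on E[131] (values in mu_{131} in F_{126263987583521^2}) gives e(P',Q') = e(P,Q)^det(M).
41*75 - 2*93 = 2889; reduced mod 131: det = 7, inverse 75.
Edwards->Montgomery: u=(1+y)/(1-y), v=u/x -> 47111441719095v^2=u^3+63596054846793u^2+u; then x_W=5134834380546u+7138986615197: y^2=x^3+25952983234807*x+112103503475012.
8-bit Miller (10000011) on E'/F_{126263987583521} with a'=25952983234807, b'=112103503475012: accumulate tangent/chord ratios at Q'+S and P'+S'.
So e_{131}(P',Q') = 115213026453465 + 80077167922622*t.
Finally e_{131}(P,Q) = 125878721271174 + 15950515330026*t.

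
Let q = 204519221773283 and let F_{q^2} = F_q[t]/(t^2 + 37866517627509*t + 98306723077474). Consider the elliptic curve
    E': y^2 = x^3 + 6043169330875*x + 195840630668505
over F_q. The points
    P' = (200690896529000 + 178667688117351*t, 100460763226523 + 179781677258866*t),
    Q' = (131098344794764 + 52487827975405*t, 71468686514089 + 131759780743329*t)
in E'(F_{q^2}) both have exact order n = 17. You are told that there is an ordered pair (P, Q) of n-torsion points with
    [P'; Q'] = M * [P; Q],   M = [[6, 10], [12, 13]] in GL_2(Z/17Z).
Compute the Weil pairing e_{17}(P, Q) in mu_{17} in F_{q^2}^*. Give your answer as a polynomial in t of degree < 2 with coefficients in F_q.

Alternating bilinearity on E[17] (values in mu_{17} in F_{204519221773283^2}) gives e(P',Q') = e(P,Q)^det(M).
So e_{17}(P,Q) = e_{17}(P',Q')^{2}, since 9*2 = 1 mod 17.
Miller loop for e_{17} over F_{204519221773283^2}: bits of 17 = 10001; 4 double steps + 1 add steps, l/v at each.
So e_{17}(P',Q') = 76696271873580 + 801208669475*t.
Finally e_{17}(P,Q) = 89975770738030 + 81391096054183*t.

89975770738030 + 81391096054183*t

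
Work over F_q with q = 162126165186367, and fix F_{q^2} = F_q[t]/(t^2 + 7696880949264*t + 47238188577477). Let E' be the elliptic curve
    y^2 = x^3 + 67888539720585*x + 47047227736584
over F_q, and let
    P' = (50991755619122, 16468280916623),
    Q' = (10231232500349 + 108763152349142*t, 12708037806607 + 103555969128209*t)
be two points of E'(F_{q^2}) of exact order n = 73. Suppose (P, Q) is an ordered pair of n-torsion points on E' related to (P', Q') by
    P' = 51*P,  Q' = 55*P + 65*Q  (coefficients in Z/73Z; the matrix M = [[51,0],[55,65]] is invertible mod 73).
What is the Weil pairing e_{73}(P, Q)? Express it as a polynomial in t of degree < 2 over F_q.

67239191257643 + 72700553869863*t

Alternating bilinearity on E[73] (values in mu_{73} in F_{162126165186367^2}) gives e(P',Q') = e(P,Q)^det(M).
Inverting 30 mod 73: 56. Thus e_{73}(P,Q) = e(P',Q')^{56}.
7-bit Miller (1001001) on E'/F_{162126165186367} with a'=67888539720585, b'=47047227736584: accumulate tangent/chord ratios at Q'+S and P'+S'.
f_P(D_Q)/f_Q(D_P) = 121277938948689 + 144190252359164*t.
e_{73}(P,Q) = (121277938948689 + 144190252359164*t)^{56} = 67239191257643 + 72700553869863*t.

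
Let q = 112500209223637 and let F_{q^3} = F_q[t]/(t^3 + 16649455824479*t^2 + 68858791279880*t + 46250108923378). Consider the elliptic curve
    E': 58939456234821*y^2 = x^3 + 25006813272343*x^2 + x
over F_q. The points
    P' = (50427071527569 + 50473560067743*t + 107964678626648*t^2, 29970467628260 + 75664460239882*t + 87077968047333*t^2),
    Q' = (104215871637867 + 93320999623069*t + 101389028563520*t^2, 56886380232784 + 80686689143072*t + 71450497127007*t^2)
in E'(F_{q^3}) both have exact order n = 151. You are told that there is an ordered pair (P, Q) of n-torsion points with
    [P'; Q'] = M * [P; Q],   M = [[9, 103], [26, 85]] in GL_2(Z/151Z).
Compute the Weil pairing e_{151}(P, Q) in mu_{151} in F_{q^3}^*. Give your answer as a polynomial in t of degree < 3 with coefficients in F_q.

25652142716411 + 4766143417397*t + 77969579828934*t^2

Under M = [[9,103],[26,85]] in GL_2(Z/151), e_{151}(P',Q') = e_{151}(P,Q)^(9*85-103*26 mod 151).
So e_{151}(P,Q) = e_{151}(P',Q')^{148}, since 50*148 = 1 mod 151.
Montgomery->Weierstrass: x_W = 41208203319971*x+48361194617582, y_W=41208203319971*y on F_{112500209223637}; lands on y^2=x^3+103745873247503*x+49611757721842.
Build f_{151,P'} and f_{151,Q'} via the 8-bit ladder of 151=10010111_2; evaluate at shifted divisors; quotient in F_{112500209223637^3}.
e_{151}(P',Q') = 106335921151755 + 96411767736661*t + 18390217118915*t^2.
e_{151}(P,Q) = (106335921151755 + 96411767736661*t + 18390217118915*t^2)^{148} = 25652142716411 + 4766143417397*t + 77969579828934*t^2.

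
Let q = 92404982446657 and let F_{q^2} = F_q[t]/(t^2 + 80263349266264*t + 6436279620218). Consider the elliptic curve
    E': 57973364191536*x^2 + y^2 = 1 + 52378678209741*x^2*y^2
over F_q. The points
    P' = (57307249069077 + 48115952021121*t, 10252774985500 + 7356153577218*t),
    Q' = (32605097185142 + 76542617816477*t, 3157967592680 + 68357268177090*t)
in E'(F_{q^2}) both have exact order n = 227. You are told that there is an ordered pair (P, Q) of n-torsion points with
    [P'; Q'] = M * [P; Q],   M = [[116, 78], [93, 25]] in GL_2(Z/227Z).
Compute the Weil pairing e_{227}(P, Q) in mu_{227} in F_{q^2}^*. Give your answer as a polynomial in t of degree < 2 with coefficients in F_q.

Alternating bilinearity on E[227] (values in mu_{227} in F_{92404982446657^2}) gives e(P',Q') = e(P,Q)^det(M).
det M = 116*25 - 78*93 = -4354 = 186 (mod 227); 186^{-1} = 155 (mod 227).
Edwards a_E,d_E -> Montgomery A=43186423466034,B=2791444045016 -> Weierstrass 13146952032325,43828235991664 via alpha=64594498290208,beta=24499917107113.
Double-and-add over 11100011: 8-1 doublings, 5-1 additions; each step l_{T,T}/v_{2T} or l_{T,P'}/v at Q'+S for random S.
Miller gives e_{227}(P',Q') = 36591053272420 + 86303538149759*t in F_{92404982446657^2}.
e_{227}(P,Q) = (36591053272420 + 86303538149759*t)^{155} = 25884024703360 + 21422928486610*t.

25884024703360 + 21422928486610*t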